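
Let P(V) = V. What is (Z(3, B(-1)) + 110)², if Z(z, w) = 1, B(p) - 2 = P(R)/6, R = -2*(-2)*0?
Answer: 12321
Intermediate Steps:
R = 0 (R = 4*0 = 0)
B(p) = 2 (B(p) = 2 + 0/6 = 2 + 0*(⅙) = 2 + 0 = 2)
(Z(3, B(-1)) + 110)² = (1 + 110)² = 111² = 12321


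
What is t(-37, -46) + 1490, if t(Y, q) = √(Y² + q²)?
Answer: 1490 + √3485 ≈ 1549.0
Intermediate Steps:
t(-37, -46) + 1490 = √((-37)² + (-46)²) + 1490 = √(1369 + 2116) + 1490 = √3485 + 1490 = 1490 + √3485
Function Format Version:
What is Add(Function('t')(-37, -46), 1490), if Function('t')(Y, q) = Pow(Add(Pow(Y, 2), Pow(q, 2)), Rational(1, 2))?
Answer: Add(1490, Pow(3485, Rational(1, 2))) ≈ 1549.0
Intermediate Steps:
Add(Function('t')(-37, -46), 1490) = Add(Pow(Add(Pow(-37, 2), Pow(-46, 2)), Rational(1, 2)), 1490) = Add(Pow(Add(1369, 2116), Rational(1, 2)), 1490) = Add(Pow(3485, Rational(1, 2)), 1490) = Add(1490, Pow(3485, Rational(1, 2)))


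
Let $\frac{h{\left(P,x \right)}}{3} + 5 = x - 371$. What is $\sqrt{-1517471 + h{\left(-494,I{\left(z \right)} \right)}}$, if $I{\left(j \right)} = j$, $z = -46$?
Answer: $i \sqrt{1518737} \approx 1232.4 i$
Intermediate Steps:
$h{\left(P,x \right)} = -1128 + 3 x$ ($h{\left(P,x \right)} = -15 + 3 \left(x - 371\right) = -15 + 3 \left(-371 + x\right) = -15 + \left(-1113 + 3 x\right) = -1128 + 3 x$)
$\sqrt{-1517471 + h{\left(-494,I{\left(z \right)} \right)}} = \sqrt{-1517471 + \left(-1128 + 3 \left(-46\right)\right)} = \sqrt{-1517471 - 1266} = \sqrt{-1518737} = i \sqrt{1518737}$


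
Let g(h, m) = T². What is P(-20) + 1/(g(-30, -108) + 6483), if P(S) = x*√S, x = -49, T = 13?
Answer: 1/6652 - 98*I*√5 ≈ 0.00015033 - 219.13*I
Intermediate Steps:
g(h, m) = 169 (g(h, m) = 13² = 169)
P(S) = -49*√S
P(-20) + 1/(g(-30, -108) + 6483) = -98*I*√5 + 1/(169 + 6483) = -98*I*√5 + 1/6652 = 1/6652 - 98*I*√5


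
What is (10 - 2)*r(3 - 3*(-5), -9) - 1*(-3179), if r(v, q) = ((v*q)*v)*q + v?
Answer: 213275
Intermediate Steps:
r(v, q) = v + q²*v² (r(v, q) = ((q*v)*v)*q + v = (q*v²)*q + v = q²*v² + v = v + q²*v²)
(10 - 2)*r(3 - 3*(-5), -9) - 1*(-3179) = (10 - 2)*((3 - 3*(-5))*(1 + (3 - 3*(-5))*(-9)²)) - 1*(-3179) = 8*((3 + 15)*(1 + (3 + 15)*81)) + 3179 = 8*(18*(1 + 18*81)) + 3179 = 8*(18*(1 + 1458)) + 3179 = 8*(18*1459) + 3179 = 8*26262 + 3179 = 210096 + 3179 = 213275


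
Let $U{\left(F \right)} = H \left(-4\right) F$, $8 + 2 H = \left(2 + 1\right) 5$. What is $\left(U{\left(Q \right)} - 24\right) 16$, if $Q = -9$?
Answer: $1632$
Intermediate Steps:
$H = \frac{7}{2}$ ($H = -4 + \frac{\left(2 + 1\right) 5}{2} = -4 + \frac{3 \cdot 5}{2} = -4 + \frac{1}{2} \cdot 15 = -4 + \frac{15}{2} = \frac{7}{2} \approx 3.5$)
$U{\left(F \right)} = - 14 F$ ($U{\left(F \right)} = \frac{7}{2} \left(-4\right) F = - 14 F$)
$\left(U{\left(Q \right)} - 24\right) 16 = \left(\left(-14\right) \left(-9\right) - 24\right) 16 = \left(126 - 24\right) 16 = 102 \cdot 16 = 1632$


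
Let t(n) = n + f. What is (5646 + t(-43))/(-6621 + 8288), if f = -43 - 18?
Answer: 5542/1667 ≈ 3.3245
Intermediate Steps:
f = -61
t(n) = -61 + n (t(n) = n - 61 = -61 + n)
(5646 + t(-43))/(-6621 + 8288) = (5646 + (-61 - 43))/(-6621 + 8288) = (5646 - 104)/1667 = 5542*(1/1667) = 5542/1667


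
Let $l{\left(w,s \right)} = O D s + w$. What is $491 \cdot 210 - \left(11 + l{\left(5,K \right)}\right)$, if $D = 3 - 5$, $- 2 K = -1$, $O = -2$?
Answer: $103092$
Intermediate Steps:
$K = \frac{1}{2}$ ($K = \left(- \frac{1}{2}\right) \left(-1\right) = \frac{1}{2} \approx 0.5$)
$D = -2$ ($D = 3 - 5 = -2$)
$l{\left(w,s \right)} = w + 4 s$ ($l{\left(w,s \right)} = \left(-2\right) \left(-2\right) s + w = 4 s + w = w + 4 s$)
$491 \cdot 210 - \left(11 + l{\left(5,K \right)}\right) = 491 \cdot 210 - \left(11 + \left(5 + 4 \cdot \frac{1}{2}\right)\right) = 103110 - \left(11 + \left(5 + 2\right)\right) = 103110 - \left(11 + 7\right) = 103110 - 18 = 103092$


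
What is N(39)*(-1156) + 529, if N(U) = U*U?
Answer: -1757747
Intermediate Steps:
N(U) = U²
N(39)*(-1156) + 529 = 39²*(-1156) + 529 = 1521*(-1156) + 529 = -1758276 + 529 = -1757747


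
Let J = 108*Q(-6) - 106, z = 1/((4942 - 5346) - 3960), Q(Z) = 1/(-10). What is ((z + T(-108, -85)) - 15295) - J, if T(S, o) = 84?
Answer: -329355449/21820 ≈ -15094.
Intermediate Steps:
Q(Z) = -1/10
z = -1/4364 (z = 1/(-404 - 3960) = 1/(-4364) = -1/4364 ≈ -0.00022915)
J = -584/5 (J = 108*(-1/10) - 106 = -54/5 - 106 = -584/5 ≈ -116.80)
((z + T(-108, -85)) - 15295) - J = ((-1/4364 + 84) - 15295) - 1*(-584/5) = (366575/4364 - 15295) + 584/5 = -66380805/4364 + 584/5 = -329355449/21820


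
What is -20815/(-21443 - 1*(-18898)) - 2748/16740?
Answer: 5690824/710055 ≈ 8.0146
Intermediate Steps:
-20815/(-21443 - 1*(-18898)) - 2748/16740 = -20815/(-21443 + 18898) - 2748*1/16740 = -20815/(-2545) - 229/1395 = -20815*(-1/2545) - 229/1395 = 4163/509 - 229/1395 = 5690824/710055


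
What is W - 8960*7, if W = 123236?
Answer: 60516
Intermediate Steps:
W - 8960*7 = 123236 - 8960*7 = 123236 - 62720 = 60516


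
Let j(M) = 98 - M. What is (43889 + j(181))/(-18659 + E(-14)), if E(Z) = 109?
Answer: -3129/1325 ≈ -2.3615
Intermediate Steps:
(43889 + j(181))/(-18659 + E(-14)) = (43889 + (98 - 1*181))/(-18659 + 109) = (43889 + (98 - 181))/(-18550) = (43889 - 83)*(-1/18550) = 43806*(-1/18550) = -3129/1325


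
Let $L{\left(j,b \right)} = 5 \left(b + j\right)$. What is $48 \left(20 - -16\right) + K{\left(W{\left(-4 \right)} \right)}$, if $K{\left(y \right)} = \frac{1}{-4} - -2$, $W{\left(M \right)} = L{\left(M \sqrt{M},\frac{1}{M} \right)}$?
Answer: $\frac{6919}{4} \approx 1729.8$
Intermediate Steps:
$L{\left(j,b \right)} = 5 b + 5 j$
$W{\left(M \right)} = \frac{5}{M} + 5 M^{\frac{3}{2}}$ ($W{\left(M \right)} = \frac{5}{M} + 5 M \sqrt{M} = \frac{5}{M} + 5 M^{\frac{3}{2}}$)
$K{\left(y \right)} = \frac{7}{4}$ ($K{\left(y \right)} = - \frac{1}{4} + 2 = \frac{7}{4}$)
$48 \left(20 - -16\right) + K{\left(W{\left(-4 \right)} \right)} = 48 \left(20 - -16\right) + \frac{7}{4} = 48 \left(20 + 16\right) + \frac{7}{4} = 48 \cdot 36 + \frac{7}{4} = 1728 + \frac{7}{4} = \frac{6919}{4}$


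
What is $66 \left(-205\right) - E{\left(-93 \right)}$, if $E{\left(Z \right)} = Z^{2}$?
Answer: $-22179$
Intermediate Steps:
$66 \left(-205\right) - E{\left(-93 \right)} = 66 \left(-205\right) - \left(-93\right)^{2} = -13530 - 8649 = -22179$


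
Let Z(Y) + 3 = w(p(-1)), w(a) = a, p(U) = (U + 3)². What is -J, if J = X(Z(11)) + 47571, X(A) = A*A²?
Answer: -47572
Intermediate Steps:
p(U) = (3 + U)²
Z(Y) = 1 (Z(Y) = -3 + (3 - 1)² = -3 + 2² = -3 + 4 = 1)
X(A) = A³
J = 47572 (J = 1³ + 47571 = 1 + 47571 = 47572)
-J = -1*47572 = -47572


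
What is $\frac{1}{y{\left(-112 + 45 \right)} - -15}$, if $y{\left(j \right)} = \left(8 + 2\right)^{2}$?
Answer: $\frac{1}{115} \approx 0.0086956$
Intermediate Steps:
$y{\left(j \right)} = 100$ ($y{\left(j \right)} = 10^{2} = 100$)
$\frac{1}{y{\left(-112 + 45 \right)} - -15} = \frac{1}{100 - -15} = \frac{1}{100 + 15} = \frac{1}{115}$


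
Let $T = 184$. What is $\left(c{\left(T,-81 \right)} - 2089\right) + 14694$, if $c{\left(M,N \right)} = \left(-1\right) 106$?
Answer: $12499$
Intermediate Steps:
$c{\left(M,N \right)} = -106$
$\left(c{\left(T,-81 \right)} - 2089\right) + 14694 = \left(-106 - 2089\right) + 14694 = -2195 + 14694 = 12499$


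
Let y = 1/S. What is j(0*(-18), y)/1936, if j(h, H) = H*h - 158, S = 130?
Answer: -79/968 ≈ -0.081612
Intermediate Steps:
y = 1/130 ≈ 0.0076923
j(h, H) = -158 + H*h
j(0*(-18), y)/1936 = (-158 + (0*(-18))/130)/1936 = (-158 + (1/130)*0)*(1/1936) = (-158 + 0)*(1/1936) = -158*1/1936 = -79/968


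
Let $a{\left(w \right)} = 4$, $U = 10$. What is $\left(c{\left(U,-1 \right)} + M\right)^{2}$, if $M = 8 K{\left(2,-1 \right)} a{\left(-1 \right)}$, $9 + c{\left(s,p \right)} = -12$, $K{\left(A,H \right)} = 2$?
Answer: $1849$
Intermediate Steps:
$c{\left(s,p \right)} = -21$ ($c{\left(s,p \right)} = -9 - 12 = -21$)
$M = 64$ ($M = 8 \cdot 2 \cdot 4 = 16 \cdot 4 = 64$)
$\left(c{\left(U,-1 \right)} + M\right)^{2} = \left(-21 + 64\right)^{2} = 43^{2} = 1849$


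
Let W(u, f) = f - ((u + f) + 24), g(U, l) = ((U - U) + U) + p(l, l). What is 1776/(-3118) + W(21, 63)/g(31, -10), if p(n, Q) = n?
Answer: -29601/10913 ≈ -2.7125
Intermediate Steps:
g(U, l) = U + l (g(U, l) = ((U - U) + U) + l = (0 + U) + l = U + l)
W(u, f) = -24 - u (W(u, f) = f - ((f + u) + 24) = f - (24 + f + u) = f + (-24 - f - u) = -24 - u)
1776/(-3118) + W(21, 63)/g(31, -10) = 1776/(-3118) + (-24 - 1*21)/(31 - 10) = 1776*(-1/3118) + (-24 - 21)/21 = -888/1559 - 45*1/21 = -888/1559 - 15/7 = -29601/10913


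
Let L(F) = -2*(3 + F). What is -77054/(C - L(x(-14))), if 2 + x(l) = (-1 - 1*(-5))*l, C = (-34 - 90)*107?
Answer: 38527/6689 ≈ 5.7598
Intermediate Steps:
C = -13268 (C = -124*107 = -13268)
x(l) = -2 + 4*l (x(l) = -2 + (-1 - 1*(-5))*l = -2 + (-1 + 5)*l = -2 + 4*l)
L(F) = -6 - 2*F
-77054/(C - L(x(-14))) = -77054/(-13268 - (-6 - 2*(-2 + 4*(-14)))) = -77054/(-13268 - (-6 - 2*(-2 - 56))) = -77054/(-13268 - (-6 - 2*(-58))) = -77054/(-13268 - (-6 + 116)) = -77054/(-13268 - 1*110) = -77054/(-13268 - 110) = -77054/(-13378) = -77054*(-1/13378) = 38527/6689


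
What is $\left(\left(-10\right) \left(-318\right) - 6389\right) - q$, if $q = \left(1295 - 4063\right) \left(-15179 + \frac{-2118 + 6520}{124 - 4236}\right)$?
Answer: $- \frac{10799562563}{257} \approx -4.2022 \cdot 10^{7}$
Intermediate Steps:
$q = \frac{10798737850}{257}$ ($q = - 2768 \left(-15179 + \frac{4402}{-4112}\right) = - 2768 \left(-15179 + 4402 \left(- \frac{1}{4112}\right)\right) = - 2768 \left(-15179 - \frac{2201}{2056}\right) = \left(-2768\right) \left(- \frac{31210225}{2056}\right) = \frac{10798737850}{257} \approx 4.2018 \cdot 10^{7}$)
$\left(\left(-10\right) \left(-318\right) - 6389\right) - q = \left(\left(-10\right) \left(-318\right) - 6389\right) - \frac{10798737850}{257} = \left(3180 - 6389\right) - \frac{10798737850}{257} = -3209 - \frac{10798737850}{257} = - \frac{10799562563}{257}$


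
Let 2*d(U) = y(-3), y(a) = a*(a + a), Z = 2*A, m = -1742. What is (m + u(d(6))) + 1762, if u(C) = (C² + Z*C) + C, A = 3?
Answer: 164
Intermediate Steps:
Z = 6 (Z = 2*3 = 6)
y(a) = 2*a² (y(a) = a*(2*a) = 2*a²)
d(U) = 9 (d(U) = (2*(-3)²)/2 = (2*9)/2 = (½)*18 = 9)
u(C) = C² + 7*C (u(C) = (C² + 6*C) + C = C² + 7*C)
(m + u(d(6))) + 1762 = (-1742 + 9*(7 + 9)) + 1762 = (-1742 + 9*16) + 1762 = (-1742 + 144) + 1762 = -1598 + 1762 = 164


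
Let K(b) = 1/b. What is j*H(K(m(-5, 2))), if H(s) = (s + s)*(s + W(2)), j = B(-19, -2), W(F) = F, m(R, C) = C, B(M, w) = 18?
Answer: 45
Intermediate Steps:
j = 18
H(s) = 2*s*(2 + s) (H(s) = (s + s)*(s + 2) = (2*s)*(2 + s) = 2*s*(2 + s))
j*H(K(m(-5, 2))) = 18*(2*(2 + 1/2)/2) = 18*(2*(1/2)*(2 + 1/2)) = 18*(2*(1/2)*(5/2)) = 18*(5/2) = 45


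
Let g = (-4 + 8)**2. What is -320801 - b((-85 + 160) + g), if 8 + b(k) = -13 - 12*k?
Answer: -319688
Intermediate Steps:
g = 16 (g = 4**2 = 16)
b(k) = -21 - 12*k (b(k) = -8 + (-13 - 12*k) = -21 - 12*k)
-320801 - b((-85 + 160) + g) = -320801 - (-21 - 12*((-85 + 160) + 16)) = -320801 - (-21 - 12*(75 + 16)) = -320801 - (-21 - 12*91) = -320801 - (-21 - 1092) = -320801 - 1*(-1113) = -320801 + 1113 = -319688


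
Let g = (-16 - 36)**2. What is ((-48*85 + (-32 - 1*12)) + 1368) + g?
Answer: -52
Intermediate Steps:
g = 2704 (g = (-52)**2 = 2704)
((-48*85 + (-32 - 1*12)) + 1368) + g = ((-48*85 + (-32 - 1*12)) + 1368) + 2704 = ((-4080 + (-32 - 12)) + 1368) + 2704 = ((-4080 - 44) + 1368) + 2704 = (-4124 + 1368) + 2704 = -2756 + 2704 = -52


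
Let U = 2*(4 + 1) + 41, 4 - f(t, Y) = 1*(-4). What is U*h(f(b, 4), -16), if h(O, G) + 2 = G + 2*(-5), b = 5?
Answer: -1428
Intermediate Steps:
f(t, Y) = 8 (f(t, Y) = 4 - (-4) = 4 - 1*(-4) = 4 + 4 = 8)
U = 51 (U = 2*5 + 41 = 10 + 41 = 51)
h(O, G) = -12 + G (h(O, G) = -2 + (G + 2*(-5)) = -2 + (G - 10) = -2 + (-10 + G) = -12 + G)
U*h(f(b, 4), -16) = 51*(-12 - 16) = 51*(-28) = -1428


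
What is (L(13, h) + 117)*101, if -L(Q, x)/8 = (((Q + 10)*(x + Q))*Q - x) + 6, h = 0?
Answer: -3133727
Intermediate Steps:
L(Q, x) = -48 + 8*x - 8*Q*(10 + Q)*(Q + x) (L(Q, x) = -8*((((Q + 10)*(x + Q))*Q - x) + 6) = -8*((((10 + Q)*(Q + x))*Q - x) + 6) = -8*((Q*(10 + Q)*(Q + x) - x) + 6) = -8*((-x + Q*(10 + Q)*(Q + x)) + 6) = -8*(6 - x + Q*(10 + Q)*(Q + x)) = -48 + 8*x - 8*Q*(10 + Q)*(Q + x))
(L(13, h) + 117)*101 = ((-48 - 80*13² - 8*13³ + 8*0 - 80*13*0 - 8*0*13²) + 117)*101 = ((-48 - 80*169 - 8*2197 + 0 + 0 - 8*0*169) + 117)*101 = ((-48 - 13520 - 17576 + 0 + 0 + 0) + 117)*101 = (-31144 + 117)*101 = -31027*101 = -3133727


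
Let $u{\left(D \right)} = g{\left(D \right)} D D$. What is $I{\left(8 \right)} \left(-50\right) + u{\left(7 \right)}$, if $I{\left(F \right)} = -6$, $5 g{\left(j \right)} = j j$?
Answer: $\frac{3901}{5} \approx 780.2$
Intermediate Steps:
$g{\left(j \right)} = \frac{j^{2}}{5}$ ($g{\left(j \right)} = \frac{j j}{5} = \frac{j^{2}}{5}$)
$u{\left(D \right)} = \frac{D^{4}}{5}$ ($u{\left(D \right)} = \frac{D^{2}}{5} D D = \frac{D^{3}}{5} D = \frac{D^{4}}{5}$)
$I{\left(8 \right)} \left(-50\right) + u{\left(7 \right)} = \left(-6\right) \left(-50\right) + \frac{7^{4}}{5} = 300 + \frac{1}{5} \cdot 2401 = 300 + \frac{2401}{5} = \frac{3901}{5}$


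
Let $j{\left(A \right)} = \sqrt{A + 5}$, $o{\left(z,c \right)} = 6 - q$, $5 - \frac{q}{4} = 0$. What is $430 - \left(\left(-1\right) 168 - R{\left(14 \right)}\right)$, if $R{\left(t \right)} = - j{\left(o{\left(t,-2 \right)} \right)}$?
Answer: $598 - 3 i \approx 598.0 - 3.0 i$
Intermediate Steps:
$q = 20$ ($q = 20 - 0 = 20 + 0 = 20$)
$o{\left(z,c \right)} = -14$ ($o{\left(z,c \right)} = 6 - 20 = -14$)
$j{\left(A \right)} = \sqrt{5 + A}$
$R{\left(t \right)} = - 3 i$ ($R{\left(t \right)} = - \sqrt{5 - 14} = - \sqrt{-9} = - 3 i$)
$430 - \left(\left(-1\right) 168 - R{\left(14 \right)}\right) = 430 - \left(\left(-1\right) 168 - - 3 i\right) = 430 - \left(-168 + 3 i\right) = 430 + \left(168 - 3 i\right) = 598 - 3 i$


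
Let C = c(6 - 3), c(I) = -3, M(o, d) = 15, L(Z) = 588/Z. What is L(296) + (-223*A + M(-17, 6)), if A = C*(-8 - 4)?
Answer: -592815/74 ≈ -8011.0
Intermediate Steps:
C = -3
A = 36 (A = -3*(-8 - 4) = -3*(-12) = 36)
L(296) + (-223*A + M(-17, 6)) = 588/296 + (-223*36 + 15) = 588*(1/296) + (-8028 + 15) = 147/74 - 8013 = -592815/74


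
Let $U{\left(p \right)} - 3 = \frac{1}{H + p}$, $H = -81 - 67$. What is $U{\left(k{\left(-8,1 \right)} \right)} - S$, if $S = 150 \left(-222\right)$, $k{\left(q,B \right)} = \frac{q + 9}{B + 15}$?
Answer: $\frac{78828185}{2367} \approx 33303.0$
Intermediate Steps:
$k{\left(q,B \right)} = \frac{9 + q}{15 + B}$
$H = -148$
$S = -33300$
$U{\left(p \right)} = 3 + \frac{1}{-148 + p}$
$U{\left(k{\left(-8,1 \right)} \right)} - S = \frac{-443 + 3 \frac{9 - 8}{15 + 1}}{-148 + \frac{9 - 8}{15 + 1}} - -33300 = \frac{-443 + 3 \cdot \frac{1}{16} \cdot 1}{-148 + \frac{1}{16} \cdot 1} + 33300 = \frac{-443 + 3 \cdot \frac{1}{16}}{-148 + \frac{1}{16}} + 33300 = \frac{-443 + \frac{3}{16}}{- \frac{2367}{16}} + 33300 = \left(- \frac{16}{2367}\right) \left(- \frac{7085}{16}\right) + 33300 = \frac{7085}{2367} + 33300 = \frac{78828185}{2367}$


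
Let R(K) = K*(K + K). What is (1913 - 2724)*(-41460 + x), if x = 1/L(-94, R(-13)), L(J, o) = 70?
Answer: 2353683389/70 ≈ 3.3624e+7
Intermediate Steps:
R(K) = 2*K² (R(K) = K*(2*K) = 2*K²)
x = 1/70 ≈ 0.014286
(1913 - 2724)*(-41460 + x) = (1913 - 2724)*(-41460 + 1/70) = -811*(-2902199/70) = 2353683389/70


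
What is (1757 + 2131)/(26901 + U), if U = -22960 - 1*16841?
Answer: -324/1075 ≈ -0.30140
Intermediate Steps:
U = -39801 (U = -22960 - 16841 = -39801)
(1757 + 2131)/(26901 + U) = (1757 + 2131)/(26901 - 39801) = 3888/(-12900) = 3888*(-1/12900) = -324/1075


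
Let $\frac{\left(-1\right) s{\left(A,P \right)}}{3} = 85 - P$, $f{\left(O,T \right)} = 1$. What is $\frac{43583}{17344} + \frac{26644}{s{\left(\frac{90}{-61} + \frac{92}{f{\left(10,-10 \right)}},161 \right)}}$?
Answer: $\frac{118012615}{988608} \approx 119.37$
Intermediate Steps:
$s{\left(A,P \right)} = -255 + 3 P$ ($s{\left(A,P \right)} = - 3 \left(85 - P\right) = -255 + 3 P$)
$\frac{43583}{17344} + \frac{26644}{s{\left(\frac{90}{-61} + \frac{92}{f{\left(10,-10 \right)}},161 \right)}} = \frac{43583}{17344} + \frac{26644}{-255 + 3 \cdot 161} = 43583 \cdot \frac{1}{17344} + \frac{26644}{-255 + 483} = \frac{43583}{17344} + \frac{26644}{228} = \frac{43583}{17344} + 26644 \cdot \frac{1}{228} = \frac{43583}{17344} + \frac{6661}{57} = \frac{118012615}{988608}$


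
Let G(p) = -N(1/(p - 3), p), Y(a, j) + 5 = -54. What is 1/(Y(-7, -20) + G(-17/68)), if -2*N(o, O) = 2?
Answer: -1/58 ≈ -0.017241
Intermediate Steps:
Y(a, j) = -59 (Y(a, j) = -5 - 54 = -59)
N(o, O) = -1 (N(o, O) = -½*2 = -1)
G(p) = 1 (G(p) = -1*(-1) = 1)
1/(Y(-7, -20) + G(-17/68)) = 1/(-59 + 1) = 1/(-58) = -1/58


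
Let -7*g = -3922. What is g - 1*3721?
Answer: -22125/7 ≈ -3160.7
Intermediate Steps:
g = 3922/7 (g = -1/7*(-3922) = 3922/7 ≈ 560.29)
g - 1*3721 = 3922/7 - 1*3721 = 3922/7 - 3721 = -22125/7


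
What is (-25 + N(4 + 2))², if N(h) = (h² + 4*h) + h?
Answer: 1681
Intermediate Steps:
N(h) = h² + 5*h
(-25 + N(4 + 2))² = (-25 + (4 + 2)*(5 + (4 + 2)))² = (-25 + 6*(5 + 6))² = (-25 + 6*11)² = (-25 + 66)² = 41² = 1681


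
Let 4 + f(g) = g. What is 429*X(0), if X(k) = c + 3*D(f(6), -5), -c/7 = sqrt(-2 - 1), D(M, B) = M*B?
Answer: -12870 - 3003*I*sqrt(3) ≈ -12870.0 - 5201.4*I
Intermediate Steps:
f(g) = -4 + g
D(M, B) = B*M
c = -7*I*sqrt(3) (c = -7*sqrt(-2 - 1) = -7*I*sqrt(3) ≈ -12.124*I)
X(k) = -30 - 7*I*sqrt(3) (X(k) = -7*I*sqrt(3) + 3*(-5*(-4 + 6)) = -7*I*sqrt(3) + 3*(-5*2) = -7*I*sqrt(3) + 3*(-10) = -7*I*sqrt(3) - 30 = -30 - 7*I*sqrt(3))
429*X(0) = 429*(-30 - 7*I*sqrt(3)) = -12870 - 3003*I*sqrt(3)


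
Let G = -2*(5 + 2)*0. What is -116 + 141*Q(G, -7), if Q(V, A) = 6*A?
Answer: -6038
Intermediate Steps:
G = 0 (G = -14*0 = -2*0 = 0)
-116 + 141*Q(G, -7) = -116 + 141*(6*(-7)) = -116 + 141*(-42) = -116 - 5922 = -6038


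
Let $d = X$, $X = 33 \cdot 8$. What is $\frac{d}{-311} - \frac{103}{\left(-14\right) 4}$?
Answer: $\frac{17249}{17416} \approx 0.99041$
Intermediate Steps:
$X = 264$
$d = 264$
$\frac{d}{-311} - \frac{103}{\left(-14\right) 4} = \frac{264}{-311} - \frac{103}{\left(-14\right) 4} = 264 \left(- \frac{1}{311}\right) - \frac{103}{-56} = - \frac{264}{311} - - \frac{103}{56} = - \frac{264}{311} + \frac{103}{56} = \frac{17249}{17416}$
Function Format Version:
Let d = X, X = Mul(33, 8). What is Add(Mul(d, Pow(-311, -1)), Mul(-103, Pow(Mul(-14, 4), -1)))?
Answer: Rational(17249, 17416) ≈ 0.99041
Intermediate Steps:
X = 264
d = 264
Add(Mul(d, Pow(-311, -1)), Mul(-103, Pow(Mul(-14, 4), -1))) = Add(Mul(264, Pow(-311, -1)), Mul(-103, Pow(Mul(-14, 4), -1))) = Add(Mul(264, Rational(-1, 311)), Mul(-103, Pow(-56, -1))) = Add(Rational(-264, 311), Mul(-103, Rational(-1, 56))) = Add(Rational(-264, 311), Rational(103, 56)) = Rational(17249, 17416)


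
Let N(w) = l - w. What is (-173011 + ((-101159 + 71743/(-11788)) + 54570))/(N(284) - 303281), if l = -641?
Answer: 369816649/512282904 ≈ 0.72190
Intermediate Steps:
N(w) = -641 - w
(-173011 + ((-101159 + 71743/(-11788)) + 54570))/(N(284) - 303281) = (-173011 + ((-101159 + 71743/(-11788)) + 54570))/((-641 - 1*284) - 303281) = (-173011 + ((-101159 + 71743*(-1/11788)) + 54570))/((-641 - 284) - 303281) = (-173011 + ((-101159 - 10249/1684) + 54570))/(-925 - 303281) = (-173011 + (-170362005/1684 + 54570))/(-304206) = (-173011 - 78466125/1684)*(-1/304206) = -369816649/1684*(-1/304206) = 369816649/512282904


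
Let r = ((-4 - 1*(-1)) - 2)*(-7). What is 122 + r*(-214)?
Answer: -7368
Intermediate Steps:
r = 35 (r = ((-4 + 1) - 2)*(-7) = (-3 - 2)*(-7) = -5*(-7) = 35)
122 + r*(-214) = 122 + 35*(-214) = 122 - 7490 = -7368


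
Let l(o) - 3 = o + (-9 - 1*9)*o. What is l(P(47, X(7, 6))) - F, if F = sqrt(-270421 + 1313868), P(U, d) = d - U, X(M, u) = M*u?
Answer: 88 - 149*sqrt(47) ≈ -933.49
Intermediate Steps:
F = 149*sqrt(47) (F = sqrt(1043447) = 149*sqrt(47) ≈ 1021.5)
l(o) = 3 - 17*o (l(o) = 3 + (o + (-9 - 1*9)*o) = 3 + (o + (-9 - 9)*o) = 3 + (o - 18*o) = 3 - 17*o)
l(P(47, X(7, 6))) - F = (3 - 17*(7*6 - 1*47)) - 149*sqrt(47) = (3 - 17*(42 - 47)) - 149*sqrt(47) = (3 - 17*(-5)) - 149*sqrt(47) = (3 + 85) - 149*sqrt(47) = 88 - 149*sqrt(47)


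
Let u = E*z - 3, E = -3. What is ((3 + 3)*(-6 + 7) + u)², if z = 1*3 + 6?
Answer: 576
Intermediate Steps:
z = 9 (z = 3 + 6 = 9)
u = -30 (u = -3*9 - 3 = -27 - 3 = -30)
((3 + 3)*(-6 + 7) + u)² = ((3 + 3)*(-6 + 7) - 30)² = (6*1 - 30)² = (6 - 30)² = (-24)² = 576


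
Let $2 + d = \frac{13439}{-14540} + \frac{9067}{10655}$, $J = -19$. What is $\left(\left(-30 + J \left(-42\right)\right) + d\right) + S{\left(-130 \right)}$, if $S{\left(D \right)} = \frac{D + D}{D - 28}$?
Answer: $\frac{1878859110393}{2447794460} \approx 767.57$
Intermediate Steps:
$S{\left(D \right)} = \frac{2 D}{-28 + D}$
$d = - \frac{64241153}{30984740}$ ($d = -2 + \left(\frac{13439}{-14540} + \frac{9067}{10655}\right) = -2 + \left(13439 \left(- \frac{1}{14540}\right) + 9067 \cdot \frac{1}{10655}\right) = -2 + \left(- \frac{13439}{14540} + \frac{9067}{10655}\right) = -2 - \frac{2271673}{30984740} = - \frac{64241153}{30984740} \approx -2.0733$)
$\left(\left(-30 + J \left(-42\right)\right) + d\right) + S{\left(-130 \right)} = \left(\left(-30 - -798\right) - \frac{64241153}{30984740}\right) + 2 \left(-130\right) \frac{1}{-28 - 130} = \left(\left(-30 + 798\right) - \frac{64241153}{30984740}\right) + 2 \left(-130\right) \frac{1}{-158} = \left(768 - \frac{64241153}{30984740}\right) + 2 \left(-130\right) \left(- \frac{1}{158}\right) = \frac{23732039167}{30984740} + \frac{130}{79} = \frac{1878859110393}{2447794460}$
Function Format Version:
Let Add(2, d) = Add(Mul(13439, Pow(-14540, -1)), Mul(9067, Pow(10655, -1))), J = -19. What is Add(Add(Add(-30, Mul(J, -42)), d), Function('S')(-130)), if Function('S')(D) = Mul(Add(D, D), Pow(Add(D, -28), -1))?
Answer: Rational(1878859110393, 2447794460) ≈ 767.57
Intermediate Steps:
Function('S')(D) = Mul(2, D, Pow(Add(-28, D), -1)) (Function('S')(D) = Mul(Mul(2, D), Pow(Add(-28, D), -1)) = Mul(2, D, Pow(Add(-28, D), -1)))
d = Rational(-64241153, 30984740) (d = Add(-2, Add(Mul(13439, Pow(-14540, -1)), Mul(9067, Pow(10655, -1)))) = Add(-2, Add(Mul(13439, Rational(-1, 14540)), Mul(9067, Rational(1, 10655)))) = Add(-2, Add(Rational(-13439, 14540), Rational(9067, 10655))) = Add(-2, Rational(-2271673, 30984740)) = Rational(-64241153, 30984740) ≈ -2.0733)
Add(Add(Add(-30, Mul(J, -42)), d), Function('S')(-130)) = Add(Add(Add(-30, Mul(-19, -42)), Rational(-64241153, 30984740)), Mul(2, -130, Pow(Add(-28, -130), -1))) = Add(Add(Add(-30, 798), Rational(-64241153, 30984740)), Mul(2, -130, Pow(-158, -1))) = Add(Add(768, Rational(-64241153, 30984740)), Mul(2, -130, Rational(-1, 158))) = Add(Rational(23732039167, 30984740), Rational(130, 79)) = Rational(1878859110393, 2447794460)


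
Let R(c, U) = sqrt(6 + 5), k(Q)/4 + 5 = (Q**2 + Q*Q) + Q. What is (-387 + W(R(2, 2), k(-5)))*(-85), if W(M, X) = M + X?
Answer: 19295 - 85*sqrt(11) ≈ 19013.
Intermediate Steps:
k(Q) = -20 + 4*Q + 8*Q**2 (k(Q) = -20 + 4*((Q**2 + Q*Q) + Q) = -20 + 4*((Q**2 + Q**2) + Q) = -20 + 4*(2*Q**2 + Q) = -20 + 4*(Q + 2*Q**2) = -20 + (4*Q + 8*Q**2) = -20 + 4*Q + 8*Q**2)
R(c, U) = sqrt(11)
(-387 + W(R(2, 2), k(-5)))*(-85) = (-387 + (sqrt(11) + (-20 + 4*(-5) + 8*(-5)**2)))*(-85) = (-387 + (sqrt(11) + (-20 - 20 + 8*25)))*(-85) = (-387 + (sqrt(11) + (-20 - 20 + 200)))*(-85) = (-387 + (sqrt(11) + 160))*(-85) = (-387 + (160 + sqrt(11)))*(-85) = (-227 + sqrt(11))*(-85) = 19295 - 85*sqrt(11)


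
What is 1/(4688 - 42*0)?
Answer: 1/4688 ≈ 0.00021331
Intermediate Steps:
1/(4688 - 42*0) = 1/(4688 + 0) = 1/4688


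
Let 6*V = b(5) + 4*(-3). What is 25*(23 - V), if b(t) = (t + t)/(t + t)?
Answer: 3725/6 ≈ 620.83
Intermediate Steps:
b(t) = 1 (b(t) = (2*t)/((2*t)) = (2*t)*(1/(2*t)) = 1)
V = -11/6 (V = (1 + 4*(-3))/6 = (1 - 12)/6 = (⅙)*(-11) = -11/6 ≈ -1.8333)
25*(23 - V) = 25*(23 - 1*(-11/6)) = 25*(23 + 11/6) = 25*(149/6) = 3725/6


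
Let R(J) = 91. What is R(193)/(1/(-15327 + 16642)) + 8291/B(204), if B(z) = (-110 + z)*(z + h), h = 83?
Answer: 3228330661/26978 ≈ 1.1967e+5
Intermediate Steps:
B(z) = (-110 + z)*(83 + z) (B(z) = (-110 + z)*(z + 83) = (-110 + z)*(83 + z))
R(193)/(1/(-15327 + 16642)) + 8291/B(204) = 91/(1/(-15327 + 16642)) + 8291/(-9130 + 204² - 27*204) = 91/(1/1315) + 8291/(-9130 + 41616 - 5508) = 91/(1/1315) + 8291/26978 = 91*1315 + 8291*(1/26978) = 119665 + 8291/26978 = 3228330661/26978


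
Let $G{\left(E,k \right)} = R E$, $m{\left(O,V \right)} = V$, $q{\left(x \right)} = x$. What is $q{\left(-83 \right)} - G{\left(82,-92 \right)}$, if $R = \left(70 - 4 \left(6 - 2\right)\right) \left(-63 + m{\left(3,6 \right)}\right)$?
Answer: $252313$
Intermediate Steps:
$R = -3078$ ($R = \left(70 - 4 \left(6 - 2\right)\right) \left(-63 + 6\right) = \left(70 - 16\right) \left(-57\right) = 54 \left(-57\right) = -3078$)
$G{\left(E,k \right)} = - 3078 E$
$q{\left(-83 \right)} - G{\left(82,-92 \right)} = -83 - \left(-3078\right) 82 = -83 - -252396 = -83 + 252396 = 252313$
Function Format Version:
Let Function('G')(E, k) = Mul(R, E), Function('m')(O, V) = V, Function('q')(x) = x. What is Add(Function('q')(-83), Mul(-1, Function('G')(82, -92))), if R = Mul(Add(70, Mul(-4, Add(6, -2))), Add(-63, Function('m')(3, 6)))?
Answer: 252313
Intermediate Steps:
R = -3078 (R = Mul(Add(70, Mul(-4, Add(6, -2))), Add(-63, 6)) = Mul(Add(70, Mul(-4, 4)), -57) = Mul(Add(70, -16), -57) = Mul(54, -57) = -3078)
Function('G')(E, k) = Mul(-3078, E)
Add(Function('q')(-83), Mul(-1, Function('G')(82, -92))) = Add(-83, Mul(-1, Mul(-3078, 82))) = Add(-83, Mul(-1, -252396)) = Add(-83, 252396) = 252313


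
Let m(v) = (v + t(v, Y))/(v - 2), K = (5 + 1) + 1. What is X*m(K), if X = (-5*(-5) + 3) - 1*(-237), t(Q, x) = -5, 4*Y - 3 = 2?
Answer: 106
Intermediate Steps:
Y = 5/4 (Y = ¾ + (¼)*2 = ¾ + ½ = 5/4 ≈ 1.2500)
K = 7 (K = 6 + 1 = 7)
m(v) = (-5 + v)/(-2 + v) (m(v) = (v - 5)/(v - 2) = (-5 + v)/(-2 + v))
X = 265 (X = (25 + 3) + 237 = 28 + 237 = 265)
X*m(K) = 265*((-5 + 7)/(-2 + 7)) = 265*(2/5) = 265*((⅕)*2) = 265*(⅖) = 106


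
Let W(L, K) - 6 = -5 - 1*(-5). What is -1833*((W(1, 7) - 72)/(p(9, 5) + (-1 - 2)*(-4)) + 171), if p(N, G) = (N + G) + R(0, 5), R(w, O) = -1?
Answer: -7715097/25 ≈ -3.0860e+5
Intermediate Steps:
W(L, K) = 6 (W(L, K) = 6 + (-5 - 1*(-5)) = 6 + (-5 + 5) = 6 + 0 = 6)
p(N, G) = -1 + G + N (p(N, G) = (N + G) - 1 = (G + N) - 1 = -1 + G + N)
-1833*((W(1, 7) - 72)/(p(9, 5) + (-1 - 2)*(-4)) + 171) = -1833*((6 - 72)/((-1 + 5 + 9) + (-1 - 2)*(-4)) + 171) = -1833*(-66/(13 - 3*(-4)) + 171) = -1833*(-66/(13 + 12) + 171) = -1833*(-66/25 + 171) = -1833*4209/25 = -7715097/25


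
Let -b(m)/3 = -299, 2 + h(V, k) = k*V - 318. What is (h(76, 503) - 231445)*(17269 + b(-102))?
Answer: -3515793142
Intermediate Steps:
h(V, k) = -320 + V*k (h(V, k) = -2 + (k*V - 318) = -2 + (V*k - 318) = -2 + (-318 + V*k) = -320 + V*k)
b(m) = 897 (b(m) = -3*(-299) = 897)
(h(76, 503) - 231445)*(17269 + b(-102)) = ((-320 + 76*503) - 231445)*(17269 + 897) = ((-320 + 38228) - 231445)*18166 = (37908 - 231445)*18166 = -193537*18166 = -3515793142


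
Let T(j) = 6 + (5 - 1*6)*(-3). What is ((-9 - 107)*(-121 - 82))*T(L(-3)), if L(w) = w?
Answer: 211932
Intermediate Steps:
T(j) = 9 (T(j) = 6 + (5 - 6)*(-3) = 6 - 1*(-3) = 6 + 3 = 9)
((-9 - 107)*(-121 - 82))*T(L(-3)) = ((-9 - 107)*(-121 - 82))*9 = -116*(-203)*9 = 23548*9 = 211932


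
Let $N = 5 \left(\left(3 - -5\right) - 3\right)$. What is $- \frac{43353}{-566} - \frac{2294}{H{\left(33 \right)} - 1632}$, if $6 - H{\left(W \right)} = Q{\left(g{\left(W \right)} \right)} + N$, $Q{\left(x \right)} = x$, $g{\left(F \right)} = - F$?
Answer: $\frac{35721779}{457894} \approx 78.013$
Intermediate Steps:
$N = 25$ ($N = 5 \left(\left(3 + 5\right) - 3\right) = 5 \left(8 - 3\right) = 5 \cdot 5 = 25$)
$H{\left(W \right)} = -19 + W$ ($H{\left(W \right)} = 6 - \left(- W + 25\right) = 6 - \left(25 - W\right) = 6 + \left(-25 + W\right) = -19 + W$)
$- \frac{43353}{-566} - \frac{2294}{H{\left(33 \right)} - 1632} = - \frac{43353}{-566} - \frac{2294}{\left(-19 + 33\right) - 1632} = \left(-43353\right) \left(- \frac{1}{566}\right) - \frac{2294}{14 - 1632} = \frac{43353}{566} - \frac{2294}{-1618} = \frac{43353}{566} - - \frac{1147}{809} = \frac{43353}{566} + \frac{1147}{809} = \frac{35721779}{457894}$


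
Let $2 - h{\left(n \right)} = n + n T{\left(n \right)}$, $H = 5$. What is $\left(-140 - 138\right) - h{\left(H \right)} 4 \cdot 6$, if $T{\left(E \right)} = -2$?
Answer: $-446$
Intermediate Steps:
$h{\left(n \right)} = 2 + n$ ($h{\left(n \right)} = 2 - \left(n + n \left(-2\right)\right) = 2 - \left(n - 2 n\right) = 2 - - n = 2 + n$)
$\left(-140 - 138\right) - h{\left(H \right)} 4 \cdot 6 = \left(-140 - 138\right) - \left(2 + 5\right) 4 \cdot 6 = \left(-140 - 138\right) - 7 \cdot 4 \cdot 6 = -278 - 28 \cdot 6 = -278 - 168 = -446$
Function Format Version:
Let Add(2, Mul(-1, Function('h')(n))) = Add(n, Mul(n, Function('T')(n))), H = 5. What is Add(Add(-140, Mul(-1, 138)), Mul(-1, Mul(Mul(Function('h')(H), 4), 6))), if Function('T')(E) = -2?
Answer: -446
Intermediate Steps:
Function('h')(n) = Add(2, n) (Function('h')(n) = Add(2, Mul(-1, Add(n, Mul(n, -2)))) = Add(2, Mul(-1, Add(n, Mul(-2, n)))) = Add(2, Mul(-1, Mul(-1, n))) = Add(2, n))
Add(Add(-140, Mul(-1, 138)), Mul(-1, Mul(Mul(Function('h')(H), 4), 6))) = Add(Add(-140, Mul(-1, 138)), Mul(-1, Mul(Mul(Add(2, 5), 4), 6))) = Add(Add(-140, -138), Mul(-1, Mul(Mul(7, 4), 6))) = Add(-278, Mul(-1, Mul(28, 6))) = Add(-278, Mul(-1, 168)) = Add(-278, -168) = -446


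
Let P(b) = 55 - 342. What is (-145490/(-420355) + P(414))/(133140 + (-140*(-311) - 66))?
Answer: -24099279/14848115594 ≈ -0.0016231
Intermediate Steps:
P(b) = -287
(-145490/(-420355) + P(414))/(133140 + (-140*(-311) - 66)) = (-145490/(-420355) - 287)/(133140 + (-140*(-311) - 66)) = (-145490*(-1/420355) - 287)/(133140 + (43540 - 66)) = (29098/84071 - 287)/(133140 + 43474) = -24099279/84071/176614 = -24099279/84071*1/176614 = -24099279/14848115594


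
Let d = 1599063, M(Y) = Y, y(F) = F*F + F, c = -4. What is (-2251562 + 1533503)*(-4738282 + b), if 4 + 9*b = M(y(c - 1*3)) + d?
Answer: 9824348482261/3 ≈ 3.2748e+12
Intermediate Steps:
y(F) = F + F² (y(F) = F² + F = F + F²)
b = 1599101/9 (b = -4/9 + ((-4 - 1*3)*(1 + (-4 - 1*3)) + 1599063)/9 = -4/9 + ((-4 - 3)*(1 + (-4 - 3)) + 1599063)/9 = -4/9 + (-7*(1 - 7) + 1599063)/9 = -4/9 + (-7*(-6) + 1599063)/9 = -4/9 + (42 + 1599063)/9 = -4/9 + (⅑)*1599105 = -4/9 + 533035/3 = 1599101/9 ≈ 1.7768e+5)
(-2251562 + 1533503)*(-4738282 + b) = (-2251562 + 1533503)*(-4738282 + 1599101/9) = -718059*(-41045437/9) = 9824348482261/3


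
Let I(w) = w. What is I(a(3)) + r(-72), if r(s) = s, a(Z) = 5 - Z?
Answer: -70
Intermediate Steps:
I(a(3)) + r(-72) = (5 - 1*3) - 72 = (5 - 3) - 72 = 2 - 72 = -70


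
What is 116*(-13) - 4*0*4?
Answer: -1508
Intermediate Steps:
116*(-13) - 4*0*4 = -1508 + 0*4 = -1508 + 0 = -1508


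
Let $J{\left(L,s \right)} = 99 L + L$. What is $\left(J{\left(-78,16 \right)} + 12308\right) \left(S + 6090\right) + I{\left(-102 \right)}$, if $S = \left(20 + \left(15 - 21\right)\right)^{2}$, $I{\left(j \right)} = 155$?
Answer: $28337443$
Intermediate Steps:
$J{\left(L,s \right)} = 100 L$
$S = 196$ ($S = \left(20 + \left(15 - 21\right)\right)^{2} = \left(20 - 6\right)^{2} = 14^{2} = 196$)
$\left(J{\left(-78,16 \right)} + 12308\right) \left(S + 6090\right) + I{\left(-102 \right)} = \left(100 \left(-78\right) + 12308\right) \left(196 + 6090\right) + 155 = \left(-7800 + 12308\right) 6286 + 155 = 4508 \cdot 6286 + 155 = 28337288 + 155 = 28337443$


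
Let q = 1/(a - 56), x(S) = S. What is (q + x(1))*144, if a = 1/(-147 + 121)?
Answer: 206064/1457 ≈ 141.43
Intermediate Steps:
a = -1/26 (a = 1/(-26) = -1/26 ≈ -0.038462)
q = -26/1457 (q = 1/(-1/26 - 56) = 1/(-1457/26) = -26/1457 ≈ -0.017845)
(q + x(1))*144 = (-26/1457 + 1)*144 = (1431/1457)*144 = 206064/1457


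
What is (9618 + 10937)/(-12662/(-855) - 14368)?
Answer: -17574525/12271978 ≈ -1.4321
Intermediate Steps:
(9618 + 10937)/(-12662/(-855) - 14368) = 20555/(-12662*(-1/855) - 14368) = 20555/(12662/855 - 14368) = 20555/(-12271978/855) = 20555*(-855/12271978) = -17574525/12271978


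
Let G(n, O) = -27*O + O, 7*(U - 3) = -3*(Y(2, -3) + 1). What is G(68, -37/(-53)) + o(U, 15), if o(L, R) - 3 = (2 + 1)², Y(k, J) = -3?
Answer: -326/53 ≈ -6.1509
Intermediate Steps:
U = 27/7 (U = 3 + (-3*(-3 + 1))/7 = 3 + (-3*(-2))/7 = 3 + (⅐)*6 = 3 + 6/7 = 27/7 ≈ 3.8571)
G(n, O) = -26*O
o(L, R) = 12 (o(L, R) = 3 + (2 + 1)² = 3 + 3² = 3 + 9 = 12)
G(68, -37/(-53)) + o(U, 15) = -(-962)/(-53) + 12 = -(-962)*(-1)/53 + 12 = -26*37/53 + 12 = -962/53 + 12 = -326/53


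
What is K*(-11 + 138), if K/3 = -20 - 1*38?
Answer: -22098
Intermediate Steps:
K = -174 (K = 3*(-20 - 1*38) = 3*(-20 - 38) = 3*(-58) = -174)
K*(-11 + 138) = -174*(-11 + 138) = -174*127 = -22098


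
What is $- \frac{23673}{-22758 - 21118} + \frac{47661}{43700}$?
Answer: $\frac{390710517}{239672650} \approx 1.6302$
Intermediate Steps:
$- \frac{23673}{-22758 - 21118} + \frac{47661}{43700} = - \frac{23673}{-22758 - 21118} + 47661 \cdot \frac{1}{43700} = - \frac{23673}{-43876} + \frac{47661}{43700} = \left(-23673\right) \left(- \frac{1}{43876}\right) + \frac{47661}{43700} = \frac{23673}{43876} + \frac{47661}{43700} = \frac{390710517}{239672650}$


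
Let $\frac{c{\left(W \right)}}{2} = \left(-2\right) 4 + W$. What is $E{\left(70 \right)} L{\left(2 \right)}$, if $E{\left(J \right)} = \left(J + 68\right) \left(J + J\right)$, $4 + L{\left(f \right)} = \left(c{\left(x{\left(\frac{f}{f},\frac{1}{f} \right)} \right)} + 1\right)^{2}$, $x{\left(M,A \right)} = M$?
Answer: $3187800$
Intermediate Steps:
$c{\left(W \right)} = -16 + 2 W$ ($c{\left(W \right)} = 2 \left(\left(-2\right) 4 + W\right) = 2 \left(-8 + W\right) = -16 + 2 W$)
$L{\left(f \right)} = 165$ ($L{\left(f \right)} = -4 + \left(\left(-16 + 2 \frac{f}{f}\right) + 1\right)^{2} = -4 + \left(\left(-16 + 2 \cdot 1\right) + 1\right)^{2} = -4 + \left(\left(-16 + 2\right) + 1\right)^{2} = -4 + \left(-14 + 1\right)^{2} = -4 + \left(-13\right)^{2} = -4 + 169 = 165$)
$E{\left(J \right)} = 2 J \left(68 + J\right)$ ($E{\left(J \right)} = \left(68 + J\right) 2 J = 2 J \left(68 + J\right)$)
$E{\left(70 \right)} L{\left(2 \right)} = 2 \cdot 70 \left(68 + 70\right) 165 = 2 \cdot 70 \cdot 138 \cdot 165 = 19320 \cdot 165 = 3187800$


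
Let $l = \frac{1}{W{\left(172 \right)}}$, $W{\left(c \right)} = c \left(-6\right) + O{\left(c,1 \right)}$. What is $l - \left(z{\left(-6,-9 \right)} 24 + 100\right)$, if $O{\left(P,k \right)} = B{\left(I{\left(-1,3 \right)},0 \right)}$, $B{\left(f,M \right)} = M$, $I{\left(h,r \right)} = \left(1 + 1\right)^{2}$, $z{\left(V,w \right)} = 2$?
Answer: $- \frac{152737}{1032} \approx -148.0$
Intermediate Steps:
$I{\left(h,r \right)} = 4$ ($I{\left(h,r \right)} = 2^{2} = 4$)
$O{\left(P,k \right)} = 0$
$W{\left(c \right)} = - 6 c$ ($W{\left(c \right)} = c \left(-6\right) + 0 = - 6 c + 0 = - 6 c$)
$l = - \frac{1}{1032}$ ($l = \frac{1}{\left(-6\right) 172} = \frac{1}{-1032} = - \frac{1}{1032} \approx -0.00096899$)
$l - \left(z{\left(-6,-9 \right)} 24 + 100\right) = - \frac{1}{1032} - \left(2 \cdot 24 + 100\right) = - \frac{1}{1032} - \left(48 + 100\right) = - \frac{1}{1032} - 148 = - \frac{152737}{1032}$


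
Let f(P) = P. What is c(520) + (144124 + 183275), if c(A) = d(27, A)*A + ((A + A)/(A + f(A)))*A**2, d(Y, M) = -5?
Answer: 595199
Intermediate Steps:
c(A) = A**2 - 5*A (c(A) = -5*A + ((A + A)/(A + A))*A**2 = -5*A + ((2*A)/((2*A)))*A**2 = -5*A + ((2*A)*(1/(2*A)))*A**2 = -5*A + 1*A**2 = -5*A + A**2 = A**2 - 5*A)
c(520) + (144124 + 183275) = 520*(-5 + 520) + (144124 + 183275) = 520*515 + 327399 = 267800 + 327399 = 595199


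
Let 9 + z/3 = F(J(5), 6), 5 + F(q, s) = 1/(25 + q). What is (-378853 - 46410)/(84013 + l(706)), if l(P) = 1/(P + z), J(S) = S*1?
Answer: -2824171583/557930343 ≈ -5.0619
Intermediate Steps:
J(S) = S
F(q, s) = -5 + 1/(25 + q)
z = -419/10 (z = -27 + 3*((-124 - 5*5)/(25 + 5)) = -27 + 3*((-124 - 25)/30) = -27 + 3*((1/30)*(-149)) = -27 + 3*(-149/30) = -27 - 149/10 = -419/10 ≈ -41.900)
l(P) = 1/(-419/10 + P) (l(P) = 1/(P - 419/10) = 1/(-419/10 + P))
(-378853 - 46410)/(84013 + l(706)) = (-378853 - 46410)/(84013 + 10/(-419 + 10*706)) = -425263/(84013 + 10/(-419 + 7060)) = -425263/(84013 + 10/6641) = -425263/557930343/6641 = -425263*6641/557930343 = -2824171583/557930343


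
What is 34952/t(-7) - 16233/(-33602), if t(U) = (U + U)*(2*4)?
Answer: -36644969/117607 ≈ -311.59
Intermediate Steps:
t(U) = 16*U (t(U) = (2*U)*8 = 16*U)
34952/t(-7) - 16233/(-33602) = 34952/((16*(-7))) - 16233/(-33602) = 34952/(-112) - 16233*(-1/33602) = 34952*(-1/112) + 16233/33602 = -4369/14 + 16233/33602 = -36644969/117607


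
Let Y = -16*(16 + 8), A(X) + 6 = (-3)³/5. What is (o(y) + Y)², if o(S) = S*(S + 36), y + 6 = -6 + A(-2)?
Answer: 288014841/625 ≈ 4.6082e+5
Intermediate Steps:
A(X) = -57/5 (A(X) = -6 + (-3)³/5 = -6 - 27*⅕ = -6 - 27/5 = -57/5)
y = -117/5 (y = -6 + (-6 - 57/5) = -6 - 87/5 = -117/5 ≈ -23.400)
o(S) = S*(36 + S)
Y = -384 (Y = -16*24 = -384)
(o(y) + Y)² = (-117*(36 - 117/5)/5 - 384)² = (-117/5*63/5 - 384)² = (-7371/25 - 384)² = (-16971/25)² = 288014841/625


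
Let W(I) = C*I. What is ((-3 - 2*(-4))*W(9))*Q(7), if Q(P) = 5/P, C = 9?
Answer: 2025/7 ≈ 289.29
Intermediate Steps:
W(I) = 9*I
((-3 - 2*(-4))*W(9))*Q(7) = ((-3 - 2*(-4))*(9*9))*(5/7) = ((-3 + 8)*81)*(5*(⅐)) = (5*81)*(5/7) = 405*(5/7) = 2025/7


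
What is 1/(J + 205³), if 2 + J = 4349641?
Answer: 1/12964764 ≈ 7.7132e-8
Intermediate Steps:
J = 4349639 (J = -2 + 4349641 = 4349639)
1/(J + 205³) = 1/(4349639 + 205³) = 1/(4349639 + 8615125) = 1/12964764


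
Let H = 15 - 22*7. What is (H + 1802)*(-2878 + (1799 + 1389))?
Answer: 515530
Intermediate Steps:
H = -139 (H = 15 - 154 = -139)
(H + 1802)*(-2878 + (1799 + 1389)) = (-139 + 1802)*(-2878 + (1799 + 1389)) = 1663*(-2878 + 3188) = 1663*310 = 515530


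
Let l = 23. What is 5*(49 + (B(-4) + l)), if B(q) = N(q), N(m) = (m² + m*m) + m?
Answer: 500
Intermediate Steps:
N(m) = m + 2*m² (N(m) = (m² + m²) + m = 2*m² + m = m + 2*m²)
B(q) = q*(1 + 2*q)
5*(49 + (B(-4) + l)) = 5*(49 + (-4*(1 + 2*(-4)) + 23)) = 5*(49 + (-4*(1 - 8) + 23)) = 5*(49 + (-4*(-7) + 23)) = 5*(49 + (28 + 23)) = 5*(49 + 51) = 5*100 = 500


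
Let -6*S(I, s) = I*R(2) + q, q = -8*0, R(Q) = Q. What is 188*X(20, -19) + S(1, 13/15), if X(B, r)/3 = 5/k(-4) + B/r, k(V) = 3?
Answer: 19721/57 ≈ 345.98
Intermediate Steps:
q = 0
S(I, s) = -I/3 (S(I, s) = -(I*2 + 0)/6 = -(2*I + 0)/6 = -I/3)
X(B, r) = 5 + 3*B/r (X(B, r) = 3*(5/3 + B/r) = 5 + 3*B/r)
188*X(20, -19) + S(1, 13/15) = 188*(5 + 3*20/(-19)) - ⅓*1 = 188*(5 + 3*20*(-1/19)) - ⅓ = 188*(5 - 60/19) - ⅓ = 188*(35/19) - ⅓ = 6580/19 - ⅓ = 19721/57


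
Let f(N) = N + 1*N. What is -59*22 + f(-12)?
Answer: -1322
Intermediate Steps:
f(N) = 2*N (f(N) = N + N = 2*N)
-59*22 + f(-12) = -59*22 + 2*(-12) = -1298 - 24 = -1322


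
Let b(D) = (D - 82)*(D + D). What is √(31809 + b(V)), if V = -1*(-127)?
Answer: √43239 ≈ 207.94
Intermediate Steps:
V = 127
b(D) = 2*D*(-82 + D) (b(D) = (-82 + D)*(2*D) = 2*D*(-82 + D))
√(31809 + b(V)) = √(31809 + 2*127*(-82 + 127)) = √(31809 + 2*127*45) = √(31809 + 11430) = √43239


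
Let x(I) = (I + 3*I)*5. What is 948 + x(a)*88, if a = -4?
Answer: -6092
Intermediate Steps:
x(I) = 20*I (x(I) = (4*I)*5 = 20*I)
948 + x(a)*88 = 948 + (20*(-4))*88 = 948 - 80*88 = 948 - 7040 = -6092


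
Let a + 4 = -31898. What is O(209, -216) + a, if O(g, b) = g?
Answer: -31693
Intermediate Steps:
a = -31902 (a = -4 - 31898 = -31902)
O(209, -216) + a = 209 - 31902 = -31693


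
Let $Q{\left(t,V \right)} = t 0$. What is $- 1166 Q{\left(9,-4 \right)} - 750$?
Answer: $-750$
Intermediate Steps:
$Q{\left(t,V \right)} = 0$
$- 1166 Q{\left(9,-4 \right)} - 750 = \left(-1166\right) 0 - 750 = 0 - 750 = -750$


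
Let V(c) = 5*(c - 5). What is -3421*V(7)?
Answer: -34210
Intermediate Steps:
V(c) = -25 + 5*c (V(c) = 5*(-5 + c) = -25 + 5*c)
-3421*V(7) = -3421*(-25 + 5*7) = -3421*(-25 + 35) = -3421*10 = -34210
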